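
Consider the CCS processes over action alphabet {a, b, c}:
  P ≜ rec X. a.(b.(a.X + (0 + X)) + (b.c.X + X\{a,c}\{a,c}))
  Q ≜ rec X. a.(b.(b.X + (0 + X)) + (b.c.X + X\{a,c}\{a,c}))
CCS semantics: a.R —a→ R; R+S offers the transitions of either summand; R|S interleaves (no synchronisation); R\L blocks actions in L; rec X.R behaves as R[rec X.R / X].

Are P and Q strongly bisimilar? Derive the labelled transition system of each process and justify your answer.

Reachable graph of P (4 states):
  p0 = rec X. a.(b.(a.X + (0 + X)) + (b.c.X + X\{a,c}\{a,c})) ⊢ --a--▸ p1
  p1 = b.(a.(rec X. a.(b.(a.X + (0 + X)) + (b.c.X + X\{a,c}\{a,c}))) + (0 + (rec X. a.(b.(a.X + (0 + X)) + (b.c.X + X\{a,c}\{a,c}))))) + (b.c.(rec X. a.(b.(a.X + (0 + X)) + (b.c.X + X\{a,c}\{a,c}))) + (rec X. a.(b.(a.X + (0 + X)) + (b.c.X + X\{a,c}\{a,c})))\{a,c}\{a,c}) ⊢ --b--▸ p2, --b--▸ p3
  p2 = a.(rec X. a.(b.(a.X + (0 + X)) + (b.c.X + X\{a,c}\{a,c}))) + (0 + (rec X. a.(b.(a.X + (0 + X)) + (b.c.X + X\{a,c}\{a,c})))) ⊢ --a--▸ p0, --a--▸ p1
  p3 = c.(rec X. a.(b.(a.X + (0 + X)) + (b.c.X + X\{a,c}\{a,c}))) ⊢ --c--▸ p0
Reachable graph of Q (4 states):
  q0 = rec X. a.(b.(b.X + (0 + X)) + (b.c.X + X\{a,c}\{a,c})) ⊢ --a--▸ q1
  q1 = b.(b.(rec X. a.(b.(b.X + (0 + X)) + (b.c.X + X\{a,c}\{a,c}))) + (0 + (rec X. a.(b.(b.X + (0 + X)) + (b.c.X + X\{a,c}\{a,c}))))) + (b.c.(rec X. a.(b.(b.X + (0 + X)) + (b.c.X + X\{a,c}\{a,c}))) + (rec X. a.(b.(b.X + (0 + X)) + (b.c.X + X\{a,c}\{a,c})))\{a,c}\{a,c}) ⊢ --b--▸ q2, --b--▸ q3
  q2 = b.(rec X. a.(b.(b.X + (0 + X)) + (b.c.X + X\{a,c}\{a,c}))) + (0 + (rec X. a.(b.(b.X + (0 + X)) + (b.c.X + X\{a,c}\{a,c})))) ⊢ --a--▸ q1, --b--▸ q0
  q3 = c.(rec X. a.(b.(b.X + (0 + X)) + (b.c.X + X\{a,c}\{a,c}))) ⊢ --c--▸ q0
Coarsest stable partition (strong bisimilarity classes):
  B0 = {p0}
  B1 = {p1}
  B2 = {p2}
  B3 = {p3}
  B4 = {q0}
  B5 = {q1}
  B6 = {q2}
  B7 = {q3}
p0 ∈ B0, q0 ∈ B4 → different blocks

NO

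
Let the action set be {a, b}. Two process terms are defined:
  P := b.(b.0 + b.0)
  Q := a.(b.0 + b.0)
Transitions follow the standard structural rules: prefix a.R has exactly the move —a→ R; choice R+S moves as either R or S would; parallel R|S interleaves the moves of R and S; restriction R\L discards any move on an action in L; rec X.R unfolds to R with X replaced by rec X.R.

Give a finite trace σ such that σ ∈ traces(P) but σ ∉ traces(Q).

Reachable graph of P (3 states):
  u0 = b.(b.0 + b.0) has moves -b-> u1
  u1 = b.0 + b.0 has moves -b-> u2
  u2 = 0 has moves ∅
Reachable graph of Q (3 states):
  v0 = a.(b.0 + b.0) has moves -a-> v1
  v1 = b.0 + b.0 has moves -b-> v2
  v2 = 0 has moves ∅
Run σ = ⟨b⟩ on P: start {u0}
  [1] b ⇒ {u1}
  ✓ P
Run σ = ⟨b⟩ on Q: start {v0}
  [1] b ⇒ ∅  — Q cannot continue

b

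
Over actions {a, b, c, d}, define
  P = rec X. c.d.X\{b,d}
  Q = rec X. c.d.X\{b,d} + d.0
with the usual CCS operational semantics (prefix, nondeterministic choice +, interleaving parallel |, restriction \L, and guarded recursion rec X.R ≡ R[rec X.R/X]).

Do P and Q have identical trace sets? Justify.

LTS(P): 4 reachable states
  p0 = rec X. c.d.X\{b,d} has moves ··c··> p1
  p1 = d.(rec X. c.d.X\{b,d})\{b,d} has moves ··d··> p2
  p2 = (rec X. c.d.X\{b,d})\{b,d} has moves ··c··> p3
  p3 = (d.(rec X. c.d.X\{b,d})\{b,d})\{b,d} has moves ·
LTS(Q): 5 reachable states
  q0 = rec X. c.d.X\{b,d} + d.0 has moves ··c··> q1, ··d··> q2
  q1 = d.(rec X. c.d.X\{b,d} + d.0)\{b,d} has moves ··d··> q3
  q2 = 0 has moves ·
  q3 = (rec X. c.d.X\{b,d} + d.0)\{b,d} has moves ··c··> q4
  q4 = (d.(rec X. c.d.X\{b,d} + d.0)\{b,d})\{b,d} has moves ·
Trace ⟨d⟩ through Q, begin at {q0}:
  [1] d ⇒ {q2}
  — Q admits the full trace.
Trace ⟨d⟩ through P, begin at {p0}:
  [1] d ⇒ ∅ (P stuck)

traces(P) ≠ traces(Q) — witness ⟨d⟩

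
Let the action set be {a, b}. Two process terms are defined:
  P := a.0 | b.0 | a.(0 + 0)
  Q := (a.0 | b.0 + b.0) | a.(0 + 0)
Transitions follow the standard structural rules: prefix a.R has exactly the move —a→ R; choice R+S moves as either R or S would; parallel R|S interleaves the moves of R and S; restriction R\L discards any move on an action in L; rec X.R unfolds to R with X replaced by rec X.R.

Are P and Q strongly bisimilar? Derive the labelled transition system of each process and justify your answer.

LTS(P): 8 reachable states
  s0 = a.0 | b.0 | a.(0 + 0) | ··a··> s1, ··a··> s2, ··b··> s3
  s1 = 0 | b.0 | a.(0 + 0) | ··a··> s4, ··b··> s5
  s2 = a.0 | b.0 | (0 + 0) | ··a··> s4, ··b··> s6
  s3 = a.0 | 0 | a.(0 + 0) | ··a··> s5, ··a··> s6
  s4 = 0 | b.0 | (0 + 0) | ··b··> s7
  s5 = 0 | 0 | a.(0 + 0) | ··a··> s7
  s6 = a.0 | 0 | (0 + 0) | ··a··> s7
  s7 = 0 | 0 | (0 + 0) | ∅
LTS(Q): 10 reachable states
  t0 = (a.0 | b.0 + b.0) | a.(0 + 0) | ··a··> t1, ··a··> t2, ··b··> t3, ··b··> t4
  t1 = (a.0 | b.0 + b.0) | (0 + 0) | ··a··> t5, ··b··> t6, ··b··> t7
  t2 = 0 | b.0 | a.(0 + 0) | ··a··> t5, ··b··> t8
  t3 = 0 | a.(0 + 0) | ··a··> t6
  t4 = a.0 | 0 | a.(0 + 0) | ··a··> t7, ··a··> t8
  t5 = 0 | b.0 | (0 + 0) | ··b··> t9
  t6 = 0 | (0 + 0) | ∅
  t7 = a.0 | 0 | (0 + 0) | ··a··> t9
  t8 = 0 | 0 | a.(0 + 0) | ··a··> t9
  t9 = 0 | 0 | (0 + 0) | ∅
Coarsest stable partition (strong bisimilarity classes):
  B0 = {s0}
  B1 = {s1, s2, t2}
  B2 = {s5, s6, t3, t7, t8}
  B3 = {s7, t6, t9}
  B4 = {s4, t5}
  B5 = {s3, t4}
  B6 = {t0}
  B7 = {t1}
s0 ∈ B0, t0 ∈ B6 → different blocks

not bisimilar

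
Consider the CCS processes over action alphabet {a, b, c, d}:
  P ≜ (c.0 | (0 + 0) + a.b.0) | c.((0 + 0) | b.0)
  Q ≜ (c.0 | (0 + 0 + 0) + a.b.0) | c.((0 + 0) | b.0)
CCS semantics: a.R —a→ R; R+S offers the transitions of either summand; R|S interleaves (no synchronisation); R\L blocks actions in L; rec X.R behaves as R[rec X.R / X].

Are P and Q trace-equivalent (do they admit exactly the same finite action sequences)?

trace-equivalent

Reachable graph of P (12 states):
  u0 = (c.0 | (0 + 0) + a.b.0) | c.((0 + 0) | b.0) :: --a--▸ u1, --c--▸ u2, --c--▸ u3
  u1 = b.0 | c.((0 + 0) | b.0) :: --b--▸ u4, --c--▸ u5
  u2 = (c.0 | (0 + 0) + a.b.0) | ((0 + 0) | b.0) :: --a--▸ u5, --b--▸ u6, --c--▸ u7
  u3 = 0 | (0 + 0) | c.((0 + 0) | b.0) :: --c--▸ u7
  u4 = 0 | c.((0 + 0) | b.0) :: --c--▸ u8
  u5 = b.0 | ((0 + 0) | b.0) :: --b--▸ u8, --b--▸ u9
  u6 = (c.0 | (0 + 0) + a.b.0) | ((0 + 0) | 0) :: --a--▸ u9, --c--▸ u10
  u7 = 0 | (0 + 0) | ((0 + 0) | b.0) :: --b--▸ u10
  u8 = 0 | ((0 + 0) | b.0) :: --b--▸ u11
  u9 = b.0 | ((0 + 0) | 0) :: --b--▸ u11
  u10 = 0 | (0 + 0) | ((0 + 0) | 0) :: deadlocked
  u11 = 0 | ((0 + 0) | 0) :: deadlocked
Reachable graph of Q (12 states):
  v0 = (c.0 | (0 + 0 + 0) + a.b.0) | c.((0 + 0) | b.0) :: --a--▸ v1, --c--▸ v2, --c--▸ v3
  v1 = b.0 | c.((0 + 0) | b.0) :: --b--▸ v4, --c--▸ v5
  v2 = (c.0 | (0 + 0 + 0) + a.b.0) | ((0 + 0) | b.0) :: --a--▸ v5, --b--▸ v6, --c--▸ v7
  v3 = 0 | (0 + 0 + 0) | c.((0 + 0) | b.0) :: --c--▸ v7
  v4 = 0 | c.((0 + 0) | b.0) :: --c--▸ v8
  v5 = b.0 | ((0 + 0) | b.0) :: --b--▸ v8, --b--▸ v9
  v6 = (c.0 | (0 + 0 + 0) + a.b.0) | ((0 + 0) | 0) :: --a--▸ v9, --c--▸ v10
  v7 = 0 | (0 + 0 + 0) | ((0 + 0) | b.0) :: --b--▸ v10
  v8 = 0 | ((0 + 0) | b.0) :: --b--▸ v11
  v9 = b.0 | ((0 + 0) | 0) :: --b--▸ v11
  v10 = 0 | (0 + 0 + 0) | ((0 + 0) | 0) :: deadlocked
  v11 = 0 | ((0 + 0) | 0) :: deadlocked
Coarsest stable partition (strong bisimilarity classes):
  B0 = {u0, v0}
  B1 = {u3, u4, v3, v4}
  B2 = {u7, u8, u9, v7, v8, v9}
  B3 = {u10, u11, v10, v11}
  B4 = {u2, v2}
  B5 = {u6, v6}
  B6 = {u5, v5}
  B7 = {u1, v1}
u0 ∈ B0, v0 ∈ B0 → same block
Bisimilar ⇒ trace-equivalent.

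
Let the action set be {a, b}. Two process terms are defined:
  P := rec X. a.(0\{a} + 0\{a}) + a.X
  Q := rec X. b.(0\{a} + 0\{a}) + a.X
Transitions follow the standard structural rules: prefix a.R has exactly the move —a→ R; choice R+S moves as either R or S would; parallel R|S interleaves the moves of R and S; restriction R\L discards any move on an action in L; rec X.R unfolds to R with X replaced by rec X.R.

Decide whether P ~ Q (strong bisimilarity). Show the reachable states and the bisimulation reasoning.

NO

Reachable graph of P (2 states):
  m0 = rec X. a.(0\{a} + 0\{a}) + a.X has moves —a→ m0, —a→ m1
  m1 = 0\{a} + 0\{a} has moves (no moves)
Reachable graph of Q (2 states):
  n0 = rec X. b.(0\{a} + 0\{a}) + a.X has moves —a→ n0, —b→ n1
  n1 = 0\{a} + 0\{a} has moves (no moves)
Coarsest stable partition (strong bisimilarity classes):
  B0 = {m0}
  B1 = {m1, n1}
  B2 = {n0}
m0 ∈ B0, n0 ∈ B2 → different blocks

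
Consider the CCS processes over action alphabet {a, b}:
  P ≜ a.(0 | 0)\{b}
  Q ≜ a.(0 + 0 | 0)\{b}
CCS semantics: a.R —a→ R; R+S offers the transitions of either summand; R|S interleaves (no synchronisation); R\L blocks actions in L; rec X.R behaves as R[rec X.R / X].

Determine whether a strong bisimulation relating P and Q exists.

LTS(P): 2 reachable states
  u0 = a.(0 | 0)\{b} has moves ··a··> u1
  u1 = (0 | 0)\{b} has moves stopped
LTS(Q): 2 reachable states
  v0 = a.(0 + 0 | 0)\{b} has moves ··a··> v1
  v1 = (0 + 0 | 0)\{b} has moves stopped
Partition-refinement fixed point:
  B0 = {u0, v0}
  B1 = {u1, v1}
u0 ∈ B0, v0 ∈ B0 → same block

YES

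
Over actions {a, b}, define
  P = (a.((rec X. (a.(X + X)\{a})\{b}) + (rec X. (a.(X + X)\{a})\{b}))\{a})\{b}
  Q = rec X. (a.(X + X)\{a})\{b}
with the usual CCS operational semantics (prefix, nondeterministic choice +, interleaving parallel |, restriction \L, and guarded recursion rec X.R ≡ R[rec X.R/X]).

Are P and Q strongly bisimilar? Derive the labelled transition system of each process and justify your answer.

P's transition system — 2 states:
  m0 = (a.((rec X. (a.(X + X)\{a})\{b}) + (rec X. (a.(X + X)\{a})\{b}))\{a})\{b} | --a--▸ m1
  m1 = ((rec X. (a.(X + X)\{a})\{b}) + (rec X. (a.(X + X)\{a})\{b}))\{a}\{b} | ·
Q's transition system — 2 states:
  n0 = rec X. (a.(X + X)\{a})\{b} | --a--▸ n1
  n1 = ((rec X. (a.(X + X)\{a})\{b}) + (rec X. (a.(X + X)\{a})\{b}))\{a}\{b} | ·
Bisimilarity quotient blocks:
  B0 = {m0, n0}
  B1 = {m1, n1}
m0 ∈ B0, n0 ∈ B0 → same block

bisimilar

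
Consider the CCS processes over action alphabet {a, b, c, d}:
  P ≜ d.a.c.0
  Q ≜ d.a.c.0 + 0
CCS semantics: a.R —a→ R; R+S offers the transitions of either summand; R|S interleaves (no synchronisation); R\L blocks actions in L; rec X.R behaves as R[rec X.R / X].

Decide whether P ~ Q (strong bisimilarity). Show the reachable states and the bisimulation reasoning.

Reachable graph of P (4 states):
  u0 = d.a.c.0 → —d→ u1
  u1 = a.c.0 → —a→ u2
  u2 = c.0 → —c→ u3
  u3 = 0 → deadlocked
Reachable graph of Q (4 states):
  v0 = d.a.c.0 + 0 → —d→ v1
  v1 = a.c.0 → —a→ v2
  v2 = c.0 → —c→ v3
  v3 = 0 → deadlocked
Coarsest stable partition (strong bisimilarity classes):
  B0 = {u0, v0}
  B1 = {u1, v1}
  B2 = {u2, v2}
  B3 = {u3, v3}
u0 ∈ B0, v0 ∈ B0 → same block

bisimilar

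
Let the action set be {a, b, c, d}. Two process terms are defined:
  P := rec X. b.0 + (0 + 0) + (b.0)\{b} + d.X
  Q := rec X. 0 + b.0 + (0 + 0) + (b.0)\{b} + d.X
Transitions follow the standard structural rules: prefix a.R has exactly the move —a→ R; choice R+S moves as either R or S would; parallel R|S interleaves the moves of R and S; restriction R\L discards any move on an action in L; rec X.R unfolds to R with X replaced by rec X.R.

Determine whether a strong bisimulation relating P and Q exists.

YES

LTS(P): 2 reachable states
  s0 = rec X. b.0 + (0 + 0) + (b.0)\{b} + d.X → ··b··> s1, ··d··> s0
  s1 = 0 → (no moves)
LTS(Q): 2 reachable states
  t0 = rec X. 0 + b.0 + (0 + 0) + (b.0)\{b} + d.X → ··b··> t1, ··d··> t0
  t1 = 0 → (no moves)
Coarsest stable partition (strong bisimilarity classes):
  B0 = {s0, t0}
  B1 = {s1, t1}
s0 ∈ B0, t0 ∈ B0 → same block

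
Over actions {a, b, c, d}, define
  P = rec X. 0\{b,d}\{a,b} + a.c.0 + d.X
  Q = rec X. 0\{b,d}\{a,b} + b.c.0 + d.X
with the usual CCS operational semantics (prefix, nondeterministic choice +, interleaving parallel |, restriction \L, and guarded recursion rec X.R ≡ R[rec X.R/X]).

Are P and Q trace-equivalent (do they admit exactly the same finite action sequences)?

Reachable graph of P (3 states):
  p0 = rec X. 0\{b,d}\{a,b} + a.c.0 + d.X has moves ··a··> p1, ··d··> p0
  p1 = c.0 has moves ··c··> p2
  p2 = 0 has moves (no moves)
Reachable graph of Q (3 states):
  q0 = rec X. 0\{b,d}\{a,b} + b.c.0 + d.X has moves ··b··> q1, ··d··> q0
  q1 = c.0 has moves ··c··> q2
  q2 = 0 has moves (no moves)
Run σ = ⟨a⟩ on P: start {p0}
  after a @ step 1: {p1}
  ✓ P
Run σ = ⟨a⟩ on Q: start {q0}
  after a @ step 1: ∅  — Q cannot continue

NO — witness ⟨a⟩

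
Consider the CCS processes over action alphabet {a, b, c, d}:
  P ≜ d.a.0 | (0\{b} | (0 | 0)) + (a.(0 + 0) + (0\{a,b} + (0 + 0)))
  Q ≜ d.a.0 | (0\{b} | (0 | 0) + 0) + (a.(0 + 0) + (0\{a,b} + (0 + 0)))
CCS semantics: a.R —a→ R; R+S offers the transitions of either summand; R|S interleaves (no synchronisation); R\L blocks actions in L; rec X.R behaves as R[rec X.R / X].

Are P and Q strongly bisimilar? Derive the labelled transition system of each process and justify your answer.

YES

Reachable graph of P (4 states):
  u0 = d.a.0 | (0\{b} | (0 | 0)) + (a.(0 + 0) + (0\{a,b} + (0 + 0))) ⊢ —a→ u1, —d→ u2
  u1 = 0 + 0 ⊢ deadlocked
  u2 = a.0 | (0\{b} | (0 | 0)) ⊢ —a→ u3
  u3 = 0 | (0\{b} | (0 | 0)) ⊢ deadlocked
Reachable graph of Q (4 states):
  v0 = d.a.0 | (0\{b} | (0 | 0) + 0) + (a.(0 + 0) + (0\{a,b} + (0 + 0))) ⊢ —a→ v1, —d→ v2
  v1 = 0 + 0 ⊢ deadlocked
  v2 = a.0 | (0\{b} | (0 | 0) + 0) ⊢ —a→ v3
  v3 = 0 | (0\{b} | (0 | 0) + 0) ⊢ deadlocked
Bisimilarity quotient blocks:
  B0 = {u0, v0}
  B1 = {u1, u3, v1, v3}
  B2 = {u2, v2}
u0 ∈ B0, v0 ∈ B0 → same block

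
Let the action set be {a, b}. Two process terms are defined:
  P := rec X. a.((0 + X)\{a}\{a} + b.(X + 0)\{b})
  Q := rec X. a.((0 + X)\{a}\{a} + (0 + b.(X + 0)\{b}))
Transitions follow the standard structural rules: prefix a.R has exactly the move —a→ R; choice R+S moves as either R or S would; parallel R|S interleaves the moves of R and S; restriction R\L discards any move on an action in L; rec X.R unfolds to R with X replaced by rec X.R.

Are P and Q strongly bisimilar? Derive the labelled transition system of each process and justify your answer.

bisimilar

Reachable graph of P (4 states):
  s0 = rec X. a.((0 + X)\{a}\{a} + b.(X + 0)\{b}) :: --a--▸ s1
  s1 = (0 + (rec X. a.((0 + X)\{a}\{a} + b.(X + 0)\{b})))\{a}\{a} + b.((rec X. a.((0 + X)\{a}\{a} + b.(X + 0)\{b})) + 0)\{b} :: --b--▸ s2
  s2 = ((rec X. a.((0 + X)\{a}\{a} + b.(X + 0)\{b})) + 0)\{b} :: --a--▸ s3
  s3 = ((0 + (rec X. a.((0 + X)\{a}\{a} + b.(X + 0)\{b})))\{a}\{a} + b.((rec X. a.((0 + X)\{a}\{a} + b.(X + 0)\{b})) + 0)\{b})\{b} :: (no moves)
Reachable graph of Q (4 states):
  t0 = rec X. a.((0 + X)\{a}\{a} + (0 + b.(X + 0)\{b})) :: --a--▸ t1
  t1 = (0 + (rec X. a.((0 + X)\{a}\{a} + (0 + b.(X + 0)\{b}))))\{a}\{a} + (0 + b.((rec X. a.((0 + X)\{a}\{a} + (0 + b.(X + 0)\{b}))) + 0)\{b}) :: --b--▸ t2
  t2 = ((rec X. a.((0 + X)\{a}\{a} + (0 + b.(X + 0)\{b}))) + 0)\{b} :: --a--▸ t3
  t3 = ((0 + (rec X. a.((0 + X)\{a}\{a} + (0 + b.(X + 0)\{b}))))\{a}\{a} + (0 + b.((rec X. a.((0 + X)\{a}\{a} + (0 + b.(X + 0)\{b}))) + 0)\{b}))\{b} :: (no moves)
Partition-refinement fixed point:
  B0 = {s0, t0}
  B1 = {s1, t1}
  B2 = {s2, t2}
  B3 = {s3, t3}
s0 ∈ B0, t0 ∈ B0 → same block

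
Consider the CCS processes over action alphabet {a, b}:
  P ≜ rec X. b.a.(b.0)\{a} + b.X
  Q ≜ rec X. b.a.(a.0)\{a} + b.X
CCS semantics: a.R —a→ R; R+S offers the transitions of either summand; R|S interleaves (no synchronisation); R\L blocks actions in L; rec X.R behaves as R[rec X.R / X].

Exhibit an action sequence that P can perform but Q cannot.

bab

P's transition system — 4 states:
  m0 = rec X. b.a.(b.0)\{a} + b.X has moves —b→ m0, —b→ m1
  m1 = a.(b.0)\{a} has moves —a→ m2
  m2 = (b.0)\{a} has moves —b→ m3
  m3 = 0\{a} has moves ∅
Q's transition system — 3 states:
  n0 = rec X. b.a.(a.0)\{a} + b.X has moves —b→ n0, —b→ n1
  n1 = a.(a.0)\{a} has moves —a→ n2
  n2 = (a.0)\{a} has moves ∅
Trace ⟨bab⟩ through P, begin at {m0}:
  step 1 (b): {m0, m1}
  step 2 (a): {m2}
  step 3 (b): {m3}
  P completes σ.
Trace ⟨bab⟩ through Q, begin at {n0}:
  step 1 (b): {n0, n1}
  step 2 (a): {n2}
  step 3 (b): no successor for Q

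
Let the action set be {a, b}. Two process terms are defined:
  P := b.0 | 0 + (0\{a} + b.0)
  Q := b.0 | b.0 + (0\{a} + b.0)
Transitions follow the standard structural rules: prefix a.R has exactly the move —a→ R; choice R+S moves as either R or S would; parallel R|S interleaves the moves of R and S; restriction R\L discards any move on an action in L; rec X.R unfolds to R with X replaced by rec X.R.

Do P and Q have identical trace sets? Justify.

traces(P) ≠ traces(Q) — witness ⟨bb⟩

LTS(P): 3 reachable states
  u0 = b.0 | 0 + (0\{a} + b.0) → =b=> u1, =b=> u2
  u1 = 0 → deadlocked
  u2 = 0 | 0 → deadlocked
LTS(Q): 5 reachable states
  v0 = b.0 | b.0 + (0\{a} + b.0) → =b=> v1, =b=> v2, =b=> v3
  v1 = 0 → deadlocked
  v2 = 0 | b.0 → =b=> v4
  v3 = b.0 | 0 → =b=> v4
  v4 = 0 | 0 → deadlocked
Trace ⟨bb⟩ through Q, begin at {v0}:
  after b @ step 1: {v1, v2, v3}
  after b @ step 2: {v4}
  ✓ Q
Trace ⟨bb⟩ through P, begin at {u0}:
  after b @ step 1: {u1, u2}
  after b @ step 2: ∅  — P cannot continue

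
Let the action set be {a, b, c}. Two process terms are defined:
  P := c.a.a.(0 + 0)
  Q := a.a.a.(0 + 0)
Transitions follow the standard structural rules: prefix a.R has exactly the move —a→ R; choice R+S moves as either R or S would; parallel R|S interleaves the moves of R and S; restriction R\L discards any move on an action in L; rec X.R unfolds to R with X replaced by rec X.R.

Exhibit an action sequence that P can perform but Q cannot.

LTS(P): 4 reachable states
  s0 = c.a.a.(0 + 0) :: --c--▸ s1
  s1 = a.a.(0 + 0) :: --a--▸ s2
  s2 = a.(0 + 0) :: --a--▸ s3
  s3 = 0 + 0 :: stopped
LTS(Q): 4 reachable states
  t0 = a.a.a.(0 + 0) :: --a--▸ t1
  t1 = a.a.(0 + 0) :: --a--▸ t2
  t2 = a.(0 + 0) :: --a--▸ t3
  t3 = 0 + 0 :: stopped
Executing c from P (initial set {s0}):
  [1] c ⇒ {s1}
  P completes σ.
Executing c from Q (initial set {t0}):
  [1] c ⇒ no successor for Q

c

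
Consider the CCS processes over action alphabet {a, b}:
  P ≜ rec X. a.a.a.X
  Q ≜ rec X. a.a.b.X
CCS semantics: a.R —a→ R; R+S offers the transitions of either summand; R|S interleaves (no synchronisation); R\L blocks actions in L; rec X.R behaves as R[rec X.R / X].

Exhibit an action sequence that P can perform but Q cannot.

LTS(P): 3 reachable states
  u0 = rec X. a.a.a.X :: —a→ u1
  u1 = a.a.(rec X. a.a.a.X) :: —a→ u2
  u2 = a.(rec X. a.a.a.X) :: —a→ u0
LTS(Q): 3 reachable states
  v0 = rec X. a.a.b.X :: —a→ v1
  v1 = a.b.(rec X. a.a.b.X) :: —a→ v2
  v2 = b.(rec X. a.a.b.X) :: —b→ v0
Executing aaa from P (initial set {u0}):
  after a @ step 1: {u1}
  after a @ step 2: {u2}
  after a @ step 3: {u0}
  ✓ P
Executing aaa from Q (initial set {v0}):
  after a @ step 1: {v1}
  after a @ step 2: {v2}
  after a @ step 3: no successor for Q

aaa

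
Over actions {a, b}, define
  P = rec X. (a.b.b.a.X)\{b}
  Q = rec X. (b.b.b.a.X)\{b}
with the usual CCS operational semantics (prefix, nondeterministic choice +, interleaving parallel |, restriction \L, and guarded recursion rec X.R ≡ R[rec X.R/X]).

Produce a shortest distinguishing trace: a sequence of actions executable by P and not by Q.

a

Reachable graph of P (2 states):
  m0 = rec X. (a.b.b.a.X)\{b} :: =a=> m1
  m1 = (b.b.a.(rec X. (a.b.b.a.X)\{b}))\{b} :: ·
Reachable graph of Q (1 states):
  n0 = rec X. (b.b.b.a.X)\{b} :: ·
Executing a from P (initial set {m0}):
  [1] a ⇒ {m1}
  P completes σ.
Executing a from Q (initial set {n0}):
  [1] a ⇒ no successor for Q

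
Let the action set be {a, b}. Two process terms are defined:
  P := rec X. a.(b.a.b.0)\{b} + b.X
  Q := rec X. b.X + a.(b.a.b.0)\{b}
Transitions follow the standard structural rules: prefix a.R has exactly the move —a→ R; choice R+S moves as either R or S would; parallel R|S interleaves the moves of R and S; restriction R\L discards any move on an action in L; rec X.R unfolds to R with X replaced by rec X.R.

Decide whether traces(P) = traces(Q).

YES

P's transition system — 2 states:
  s0 = rec X. a.(b.a.b.0)\{b} + b.X → —a→ s1, —b→ s0
  s1 = (b.a.b.0)\{b} → (no moves)
Q's transition system — 2 states:
  t0 = rec X. b.X + a.(b.a.b.0)\{b} → —a→ t1, —b→ t0
  t1 = (b.a.b.0)\{b} → (no moves)
Partition-refinement fixed point:
  B0 = {s0, t0}
  B1 = {s1, t1}
s0 ∈ B0, t0 ∈ B0 → same block
Bisimilar ⇒ trace-equivalent.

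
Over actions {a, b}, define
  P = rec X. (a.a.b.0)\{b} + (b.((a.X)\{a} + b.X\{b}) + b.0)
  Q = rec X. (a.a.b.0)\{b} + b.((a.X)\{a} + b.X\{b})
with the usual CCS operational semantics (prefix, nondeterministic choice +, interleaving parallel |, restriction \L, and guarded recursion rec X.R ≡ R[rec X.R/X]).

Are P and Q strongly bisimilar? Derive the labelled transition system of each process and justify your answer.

NO

Reachable graph of P (8 states):
  s0 = rec X. (a.a.b.0)\{b} + (b.((a.X)\{a} + b.X\{b}) + b.0) :: ··a··> s1, ··b··> s2, ··b··> s3
  s1 = (a.b.0)\{b} :: ··a··> s4
  s2 = (a.(rec X. (a.a.b.0)\{b} + (b.((a.X)\{a} + b.X\{b}) + b.0)))\{a} + b.(rec X. (a.a.b.0)\{b} + (b.((a.X)\{a} + b.X\{b}) + b.0))\{b} :: ··b··> s5
  s3 = 0 :: (no moves)
  s4 = (b.0)\{b} :: (no moves)
  s5 = (rec X. (a.a.b.0)\{b} + (b.((a.X)\{a} + b.X\{b}) + b.0))\{b} :: ··a··> s6
  s6 = (a.b.0)\{b}\{b} :: ··a··> s7
  s7 = (b.0)\{b}\{b} :: (no moves)
Reachable graph of Q (7 states):
  t0 = rec X. (a.a.b.0)\{b} + b.((a.X)\{a} + b.X\{b}) :: ··a··> t1, ··b··> t2
  t1 = (a.b.0)\{b} :: ··a··> t3
  t2 = (a.(rec X. (a.a.b.0)\{b} + b.((a.X)\{a} + b.X\{b})))\{a} + b.(rec X. (a.a.b.0)\{b} + b.((a.X)\{a} + b.X\{b}))\{b} :: ··b··> t4
  t3 = (b.0)\{b} :: (no moves)
  t4 = (rec X. (a.a.b.0)\{b} + b.((a.X)\{a} + b.X\{b}))\{b} :: ··a··> t5
  t5 = (a.b.0)\{b}\{b} :: ··a··> t6
  t6 = (b.0)\{b}\{b} :: (no moves)
Partition-refinement fixed point:
  B0 = {s0}
  B1 = {s2, t2}
  B2 = {s5, t4}
  B3 = {s1, s6, t1, t5}
  B4 = {s3, s4, s7, t3, t6}
  B5 = {t0}
s0 ∈ B0, t0 ∈ B5 → different blocks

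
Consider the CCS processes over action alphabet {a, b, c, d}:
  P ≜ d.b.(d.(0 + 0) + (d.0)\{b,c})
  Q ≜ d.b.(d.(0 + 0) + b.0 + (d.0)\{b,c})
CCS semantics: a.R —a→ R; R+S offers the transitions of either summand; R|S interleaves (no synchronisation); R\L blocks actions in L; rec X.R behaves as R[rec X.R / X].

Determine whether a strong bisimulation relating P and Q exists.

P ≁ Q

P's transition system — 5 states:
  p0 = d.b.(d.(0 + 0) + (d.0)\{b,c}) has moves ··d··> p1
  p1 = b.(d.(0 + 0) + (d.0)\{b,c}) has moves ··b··> p2
  p2 = d.(0 + 0) + (d.0)\{b,c} has moves ··d··> p3, ··d··> p4
  p3 = 0 + 0 has moves ∅
  p4 = 0\{b,c} has moves ∅
Q's transition system — 6 states:
  q0 = d.b.(d.(0 + 0) + b.0 + (d.0)\{b,c}) has moves ··d··> q1
  q1 = b.(d.(0 + 0) + b.0 + (d.0)\{b,c}) has moves ··b··> q2
  q2 = d.(0 + 0) + b.0 + (d.0)\{b,c} has moves ··b··> q3, ··d··> q4, ··d··> q5
  q3 = 0 has moves ∅
  q4 = 0 + 0 has moves ∅
  q5 = 0\{b,c} has moves ∅
Coarsest stable partition (strong bisimilarity classes):
  B0 = {p0}
  B1 = {p1}
  B2 = {p2}
  B3 = {p3, p4, q3, q4, q5}
  B4 = {q0}
  B5 = {q1}
  B6 = {q2}
p0 ∈ B0, q0 ∈ B4 → different blocks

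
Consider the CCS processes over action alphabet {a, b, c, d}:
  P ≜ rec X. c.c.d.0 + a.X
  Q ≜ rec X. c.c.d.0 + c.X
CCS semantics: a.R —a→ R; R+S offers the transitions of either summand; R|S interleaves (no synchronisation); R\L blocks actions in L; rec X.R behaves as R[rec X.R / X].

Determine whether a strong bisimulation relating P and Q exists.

NO

Reachable graph of P (4 states):
  m0 = rec X. c.c.d.0 + a.X ⊢ —a→ m0, —c→ m1
  m1 = c.d.0 ⊢ —c→ m2
  m2 = d.0 ⊢ —d→ m3
  m3 = 0 ⊢ (no moves)
Reachable graph of Q (4 states):
  n0 = rec X. c.c.d.0 + c.X ⊢ —c→ n0, —c→ n1
  n1 = c.d.0 ⊢ —c→ n2
  n2 = d.0 ⊢ —d→ n3
  n3 = 0 ⊢ (no moves)
Coarsest stable partition (strong bisimilarity classes):
  B0 = {m0}
  B1 = {m1, n1}
  B2 = {m2, n2}
  B3 = {m3, n3}
  B4 = {n0}
m0 ∈ B0, n0 ∈ B4 → different blocks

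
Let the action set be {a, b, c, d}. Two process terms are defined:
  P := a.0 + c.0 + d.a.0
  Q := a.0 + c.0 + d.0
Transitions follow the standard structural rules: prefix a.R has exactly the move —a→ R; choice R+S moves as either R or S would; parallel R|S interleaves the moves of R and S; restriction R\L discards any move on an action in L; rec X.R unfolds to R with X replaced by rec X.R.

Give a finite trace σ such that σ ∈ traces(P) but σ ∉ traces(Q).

Reachable graph of P (3 states):
  s0 = a.0 + c.0 + d.a.0 has moves ··a··> s1, ··c··> s1, ··d··> s2
  s1 = 0 has moves stopped
  s2 = a.0 has moves ··a··> s1
Reachable graph of Q (2 states):
  t0 = a.0 + c.0 + d.0 has moves ··a··> t1, ··c··> t1, ··d··> t1
  t1 = 0 has moves stopped
Run σ = ⟨da⟩ on P: start {s0}
  after d @ step 1: {s2}
  after a @ step 2: {s1}
  P completes σ.
Run σ = ⟨da⟩ on Q: start {t0}
  after d @ step 1: {t1}
  after a @ step 2: ∅  — Q cannot continue

da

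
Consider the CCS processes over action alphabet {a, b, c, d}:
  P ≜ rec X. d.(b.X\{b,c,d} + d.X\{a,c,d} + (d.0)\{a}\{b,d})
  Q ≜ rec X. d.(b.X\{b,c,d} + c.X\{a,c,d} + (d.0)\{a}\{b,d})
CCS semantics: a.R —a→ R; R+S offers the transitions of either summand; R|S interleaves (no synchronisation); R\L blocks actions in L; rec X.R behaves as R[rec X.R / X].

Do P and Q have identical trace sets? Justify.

NO — witness ⟨dd⟩

P's transition system — 4 states:
  u0 = rec X. d.(b.X\{b,c,d} + d.X\{a,c,d} + (d.0)\{a}\{b,d}) | —d→ u1
  u1 = b.(rec X. d.(b.X\{b,c,d} + d.X\{a,c,d} + (d.0)\{a}\{b,d}))\{b,c,d} + d.(rec X. d.(b.X\{b,c,d} + d.X\{a,c,d} + (d.0)\{a}\{b,d}))\{a,c,d} + (d.0)\{a}\{b,d} | —b→ u2, —d→ u3
  u2 = (rec X. d.(b.X\{b,c,d} + d.X\{a,c,d} + (d.0)\{a}\{b,d}))\{b,c,d} | ·
  u3 = (rec X. d.(b.X\{b,c,d} + d.X\{a,c,d} + (d.0)\{a}\{b,d}))\{a,c,d} | ·
Q's transition system — 4 states:
  v0 = rec X. d.(b.X\{b,c,d} + c.X\{a,c,d} + (d.0)\{a}\{b,d}) | —d→ v1
  v1 = b.(rec X. d.(b.X\{b,c,d} + c.X\{a,c,d} + (d.0)\{a}\{b,d}))\{b,c,d} + c.(rec X. d.(b.X\{b,c,d} + c.X\{a,c,d} + (d.0)\{a}\{b,d}))\{a,c,d} + (d.0)\{a}\{b,d} | —b→ v2, —c→ v3
  v2 = (rec X. d.(b.X\{b,c,d} + c.X\{a,c,d} + (d.0)\{a}\{b,d}))\{b,c,d} | ·
  v3 = (rec X. d.(b.X\{b,c,d} + c.X\{a,c,d} + (d.0)\{a}\{b,d}))\{a,c,d} | ·
Executing dd from P (initial set {u0}):
  after d @ step 1: {u1}
  after d @ step 2: {u3}
  — P admits the full trace.
Executing dd from Q (initial set {v0}):
  after d @ step 1: {v1}
  after d @ step 2: ∅ (Q stuck)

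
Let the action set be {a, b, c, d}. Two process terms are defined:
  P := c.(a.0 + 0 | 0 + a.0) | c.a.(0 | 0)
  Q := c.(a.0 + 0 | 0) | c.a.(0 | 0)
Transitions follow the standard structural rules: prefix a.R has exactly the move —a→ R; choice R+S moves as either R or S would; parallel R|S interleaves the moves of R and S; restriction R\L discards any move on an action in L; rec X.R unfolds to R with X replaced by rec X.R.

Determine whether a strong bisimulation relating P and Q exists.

bisimilar

LTS(P): 9 reachable states
  m0 = c.(a.0 + 0 | 0 + a.0) | c.a.(0 | 0) :: --c--▸ m1, --c--▸ m2
  m1 = (a.0 + 0 | 0 + a.0) | c.a.(0 | 0) :: --a--▸ m3, --c--▸ m4
  m2 = c.(a.0 + 0 | 0 + a.0) | a.(0 | 0) :: --a--▸ m5, --c--▸ m4
  m3 = 0 | c.a.(0 | 0) :: --c--▸ m6
  m4 = (a.0 + 0 | 0 + a.0) | a.(0 | 0) :: --a--▸ m6, --a--▸ m7
  m5 = c.(a.0 + 0 | 0 + a.0) | (0 | 0) :: --c--▸ m7
  m6 = 0 | a.(0 | 0) :: --a--▸ m8
  m7 = (a.0 + 0 | 0 + a.0) | (0 | 0) :: --a--▸ m8
  m8 = 0 | (0 | 0) :: (no moves)
LTS(Q): 9 reachable states
  n0 = c.(a.0 + 0 | 0) | c.a.(0 | 0) :: --c--▸ n1, --c--▸ n2
  n1 = (a.0 + 0 | 0) | c.a.(0 | 0) :: --a--▸ n3, --c--▸ n4
  n2 = c.(a.0 + 0 | 0) | a.(0 | 0) :: --a--▸ n5, --c--▸ n4
  n3 = 0 | c.a.(0 | 0) :: --c--▸ n6
  n4 = (a.0 + 0 | 0) | a.(0 | 0) :: --a--▸ n6, --a--▸ n7
  n5 = c.(a.0 + 0 | 0) | (0 | 0) :: --c--▸ n7
  n6 = 0 | a.(0 | 0) :: --a--▸ n8
  n7 = (a.0 + 0 | 0) | (0 | 0) :: --a--▸ n8
  n8 = 0 | (0 | 0) :: (no moves)
Bisimilarity quotient blocks:
  B0 = {m0, n0}
  B1 = {m1, m2, n1, n2}
  B2 = {m3, m5, n3, n5}
  B3 = {m6, m7, n6, n7}
  B4 = {m8, n8}
  B5 = {m4, n4}
m0 ∈ B0, n0 ∈ B0 → same block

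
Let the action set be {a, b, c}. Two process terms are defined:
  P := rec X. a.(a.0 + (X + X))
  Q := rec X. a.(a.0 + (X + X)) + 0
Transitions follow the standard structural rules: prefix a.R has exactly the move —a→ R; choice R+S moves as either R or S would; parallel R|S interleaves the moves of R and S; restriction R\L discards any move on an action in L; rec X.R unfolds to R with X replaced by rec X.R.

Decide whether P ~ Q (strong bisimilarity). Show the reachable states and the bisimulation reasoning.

YES

P's transition system — 3 states:
  m0 = rec X. a.(a.0 + (X + X)) → --a--▸ m1
  m1 = a.0 + ((rec X. a.(a.0 + (X + X))) + (rec X. a.(a.0 + (X + X)))) → --a--▸ m1, --a--▸ m2
  m2 = 0 → (no moves)
Q's transition system — 3 states:
  n0 = rec X. a.(a.0 + (X + X)) + 0 → --a--▸ n1
  n1 = a.0 + ((rec X. a.(a.0 + (X + X)) + 0) + (rec X. a.(a.0 + (X + X)) + 0)) → --a--▸ n1, --a--▸ n2
  n2 = 0 → (no moves)
Partition-refinement fixed point:
  B0 = {m0, n0}
  B1 = {m1, n1}
  B2 = {m2, n2}
m0 ∈ B0, n0 ∈ B0 → same block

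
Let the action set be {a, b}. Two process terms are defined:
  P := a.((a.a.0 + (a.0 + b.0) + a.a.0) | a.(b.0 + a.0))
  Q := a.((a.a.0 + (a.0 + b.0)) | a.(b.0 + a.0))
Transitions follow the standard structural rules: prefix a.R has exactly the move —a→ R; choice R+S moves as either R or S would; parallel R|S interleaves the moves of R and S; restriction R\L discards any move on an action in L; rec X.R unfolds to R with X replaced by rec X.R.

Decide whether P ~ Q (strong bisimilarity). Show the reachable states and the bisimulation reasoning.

bisimilar

Reachable graph of P (10 states):
  s0 = a.((a.a.0 + (a.0 + b.0) + a.a.0) | a.(b.0 + a.0)) ⊢ —a→ s1
  s1 = (a.a.0 + (a.0 + b.0) + a.a.0) | a.(b.0 + a.0) ⊢ —a→ s2, —a→ s3, —a→ s4, —b→ s3
  s2 = (a.a.0 + (a.0 + b.0) + a.a.0) | (b.0 + a.0) ⊢ —a→ s5, —a→ s6, —a→ s7, —b→ s5, —b→ s6
  s3 = 0 | a.(b.0 + a.0) ⊢ —a→ s6
  s4 = a.0 | a.(b.0 + a.0) ⊢ —a→ s3, —a→ s7
  s5 = (a.a.0 + (a.0 + b.0) + a.a.0) | 0 ⊢ —a→ s8, —a→ s9, —b→ s8
  s6 = 0 | (b.0 + a.0) ⊢ —a→ s8, —b→ s8
  s7 = a.0 | (b.0 + a.0) ⊢ —a→ s6, —a→ s9, —b→ s9
  s8 = 0 | 0 ⊢ deadlocked
  s9 = a.0 | 0 ⊢ —a→ s8
Reachable graph of Q (10 states):
  t0 = a.((a.a.0 + (a.0 + b.0)) | a.(b.0 + a.0)) ⊢ —a→ t1
  t1 = (a.a.0 + (a.0 + b.0)) | a.(b.0 + a.0) ⊢ —a→ t2, —a→ t3, —a→ t4, —b→ t3
  t2 = (a.a.0 + (a.0 + b.0)) | (b.0 + a.0) ⊢ —a→ t5, —a→ t6, —a→ t7, —b→ t5, —b→ t6
  t3 = 0 | a.(b.0 + a.0) ⊢ —a→ t6
  t4 = a.0 | a.(b.0 + a.0) ⊢ —a→ t3, —a→ t7
  t5 = (a.a.0 + (a.0 + b.0)) | 0 ⊢ —a→ t8, —a→ t9, —b→ t8
  t6 = 0 | (b.0 + a.0) ⊢ —a→ t8, —b→ t8
  t7 = a.0 | (b.0 + a.0) ⊢ —a→ t6, —a→ t9, —b→ t9
  t8 = 0 | 0 ⊢ deadlocked
  t9 = a.0 | 0 ⊢ —a→ t8
Partition-refinement fixed point:
  B0 = {s0, t0}
  B1 = {s1, t1}
  B2 = {s3, t3}
  B3 = {s6, t6}
  B4 = {s8, t8}
  B5 = {s2, t2}
  B6 = {s5, t5}
  B7 = {s9, t9}
  B8 = {s7, t7}
  B9 = {s4, t4}
s0 ∈ B0, t0 ∈ B0 → same block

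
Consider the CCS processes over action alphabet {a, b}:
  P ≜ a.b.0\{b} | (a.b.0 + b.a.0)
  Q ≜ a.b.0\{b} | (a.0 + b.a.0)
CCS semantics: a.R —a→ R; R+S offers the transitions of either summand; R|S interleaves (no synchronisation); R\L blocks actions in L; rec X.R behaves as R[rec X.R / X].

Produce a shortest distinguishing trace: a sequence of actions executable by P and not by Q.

Reachable graph of P (12 states):
  p0 = a.b.0\{b} | (a.b.0 + b.a.0) has moves —a→ p1, —a→ p2, —b→ p3
  p1 = a.b.0\{b} | b.0 has moves —a→ p4, —b→ p5
  p2 = b.0\{b} | (a.b.0 + b.a.0) has moves —a→ p4, —b→ p6, —b→ p7
  p3 = a.b.0\{b} | a.0 has moves —a→ p5, —a→ p7
  p4 = b.0\{b} | b.0 has moves —b→ p8, —b→ p9
  p5 = a.b.0\{b} | 0 has moves —a→ p9
  p6 = 0\{b} | (a.b.0 + b.a.0) has moves —a→ p8, —b→ p10
  p7 = b.0\{b} | a.0 has moves —a→ p9, —b→ p10
  p8 = 0\{b} | b.0 has moves —b→ p11
  p9 = b.0\{b} | 0 has moves —b→ p11
  p10 = 0\{b} | a.0 has moves —a→ p11
  p11 = 0\{b} | 0 has moves deadlocked
Reachable graph of Q (9 states):
  q0 = a.b.0\{b} | (a.0 + b.a.0) has moves —a→ q1, —a→ q2, —b→ q3
  q1 = a.b.0\{b} | 0 has moves —a→ q4
  q2 = b.0\{b} | (a.0 + b.a.0) has moves —a→ q4, —b→ q5, —b→ q6
  q3 = a.b.0\{b} | a.0 has moves —a→ q1, —a→ q6
  q4 = b.0\{b} | 0 has moves —b→ q7
  q5 = 0\{b} | (a.0 + b.a.0) has moves —a→ q7, —b→ q8
  q6 = b.0\{b} | a.0 has moves —a→ q4, —b→ q8
  q7 = 0\{b} | 0 has moves deadlocked
  q8 = 0\{b} | a.0 has moves —a→ q7
Trace ⟨aabb⟩ through P, begin at {p0}:
  [1] a ⇒ {p1, p2}
  [2] a ⇒ {p4}
  [3] b ⇒ {p8, p9}
  [4] b ⇒ {p11}
  P completes σ.
Trace ⟨aabb⟩ through Q, begin at {q0}:
  [1] a ⇒ {q1, q2}
  [2] a ⇒ {q4}
  [3] b ⇒ {q7}
  [4] b ⇒ ∅ (Q stuck)

aabb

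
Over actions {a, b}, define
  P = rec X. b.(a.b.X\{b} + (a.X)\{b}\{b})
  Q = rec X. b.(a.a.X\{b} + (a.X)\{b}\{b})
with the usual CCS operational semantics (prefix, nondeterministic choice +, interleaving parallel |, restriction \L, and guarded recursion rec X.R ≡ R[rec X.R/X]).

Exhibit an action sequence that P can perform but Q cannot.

LTS(P): 5 reachable states
  u0 = rec X. b.(a.b.X\{b} + (a.X)\{b}\{b}) :: --b--▸ u1
  u1 = a.b.(rec X. b.(a.b.X\{b} + (a.X)\{b}\{b}))\{b} + (a.(rec X. b.(a.b.X\{b} + (a.X)\{b}\{b})))\{b}\{b} :: --a--▸ u2, --a--▸ u3
  u2 = (rec X. b.(a.b.X\{b} + (a.X)\{b}\{b}))\{b}\{b} :: ·
  u3 = b.(rec X. b.(a.b.X\{b} + (a.X)\{b}\{b}))\{b} :: --b--▸ u4
  u4 = (rec X. b.(a.b.X\{b} + (a.X)\{b}\{b}))\{b} :: ·
LTS(Q): 5 reachable states
  v0 = rec X. b.(a.a.X\{b} + (a.X)\{b}\{b}) :: --b--▸ v1
  v1 = a.a.(rec X. b.(a.a.X\{b} + (a.X)\{b}\{b}))\{b} + (a.(rec X. b.(a.a.X\{b} + (a.X)\{b}\{b})))\{b}\{b} :: --a--▸ v2, --a--▸ v3
  v2 = (rec X. b.(a.a.X\{b} + (a.X)\{b}\{b}))\{b}\{b} :: ·
  v3 = a.(rec X. b.(a.a.X\{b} + (a.X)\{b}\{b}))\{b} :: --a--▸ v4
  v4 = (rec X. b.(a.a.X\{b} + (a.X)\{b}\{b}))\{b} :: ·
Run σ = ⟨bab⟩ on P: start {u0}
  after b @ step 1: {u1}
  after a @ step 2: {u2, u3}
  after b @ step 3: {u4}
  ✓ P
Run σ = ⟨bab⟩ on Q: start {v0}
  after b @ step 1: {v1}
  after a @ step 2: {v2, v3}
  after b @ step 3: no successor for Q

bab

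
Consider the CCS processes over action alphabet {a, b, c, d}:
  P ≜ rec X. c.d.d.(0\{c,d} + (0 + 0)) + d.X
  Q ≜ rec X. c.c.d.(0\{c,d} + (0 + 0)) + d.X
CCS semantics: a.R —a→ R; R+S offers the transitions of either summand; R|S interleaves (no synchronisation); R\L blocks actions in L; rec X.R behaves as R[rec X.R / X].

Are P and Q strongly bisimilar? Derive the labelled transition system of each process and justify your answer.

Reachable graph of P (4 states):
  u0 = rec X. c.d.d.(0\{c,d} + (0 + 0)) + d.X has moves =c=> u1, =d=> u0
  u1 = d.d.(0\{c,d} + (0 + 0)) has moves =d=> u2
  u2 = d.(0\{c,d} + (0 + 0)) has moves =d=> u3
  u3 = 0\{c,d} + (0 + 0) has moves ∅
Reachable graph of Q (4 states):
  v0 = rec X. c.c.d.(0\{c,d} + (0 + 0)) + d.X has moves =c=> v1, =d=> v0
  v1 = c.d.(0\{c,d} + (0 + 0)) has moves =c=> v2
  v2 = d.(0\{c,d} + (0 + 0)) has moves =d=> v3
  v3 = 0\{c,d} + (0 + 0) has moves ∅
Bisimilarity quotient blocks:
  B0 = {u0}
  B1 = {u1}
  B2 = {u2, v2}
  B3 = {u3, v3}
  B4 = {v0}
  B5 = {v1}
u0 ∈ B0, v0 ∈ B4 → different blocks

not bisimilar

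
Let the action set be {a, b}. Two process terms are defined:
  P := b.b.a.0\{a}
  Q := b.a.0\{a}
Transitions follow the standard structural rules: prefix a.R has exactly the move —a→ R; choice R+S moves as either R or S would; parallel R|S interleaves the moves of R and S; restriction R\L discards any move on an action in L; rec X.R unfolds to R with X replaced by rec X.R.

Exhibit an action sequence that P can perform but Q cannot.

Reachable graph of P (4 states):
  u0 = b.b.a.0\{a} | --b--▸ u1
  u1 = b.a.0\{a} | --b--▸ u2
  u2 = a.0\{a} | --a--▸ u3
  u3 = 0\{a} | stopped
Reachable graph of Q (3 states):
  v0 = b.a.0\{a} | --b--▸ v1
  v1 = a.0\{a} | --a--▸ v2
  v2 = 0\{a} | stopped
Run σ = ⟨bb⟩ on P: start {u0}
  step 1 (b): {u1}
  step 2 (b): {u2}
  P completes σ.
Run σ = ⟨bb⟩ on Q: start {v0}
  step 1 (b): {v1}
  step 2 (b): ∅  — Q cannot continue

bb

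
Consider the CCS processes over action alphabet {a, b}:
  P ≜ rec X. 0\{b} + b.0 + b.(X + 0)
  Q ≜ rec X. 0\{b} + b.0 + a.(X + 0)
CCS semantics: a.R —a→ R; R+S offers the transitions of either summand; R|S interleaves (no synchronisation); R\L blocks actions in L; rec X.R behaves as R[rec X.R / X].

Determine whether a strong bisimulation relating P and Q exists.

LTS(P): 3 reachable states
  s0 = rec X. 0\{b} + b.0 + b.(X + 0) → --b--▸ s1, --b--▸ s2
  s1 = (rec X. 0\{b} + b.0 + b.(X + 0)) + 0 → --b--▸ s1, --b--▸ s2
  s2 = 0 → ·
LTS(Q): 3 reachable states
  t0 = rec X. 0\{b} + b.0 + a.(X + 0) → --a--▸ t1, --b--▸ t2
  t1 = (rec X. 0\{b} + b.0 + a.(X + 0)) + 0 → --a--▸ t1, --b--▸ t2
  t2 = 0 → ·
Bisimilarity quotient blocks:
  B0 = {s0, s1}
  B1 = {s2, t2}
  B2 = {t0, t1}
s0 ∈ B0, t0 ∈ B2 → different blocks

P ≁ Q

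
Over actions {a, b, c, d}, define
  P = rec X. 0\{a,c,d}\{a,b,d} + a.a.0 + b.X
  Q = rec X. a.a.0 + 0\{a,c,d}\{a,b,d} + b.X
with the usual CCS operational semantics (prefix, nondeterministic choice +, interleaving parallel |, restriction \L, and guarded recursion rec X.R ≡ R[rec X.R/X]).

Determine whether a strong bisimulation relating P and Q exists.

Reachable graph of P (3 states):
  p0 = rec X. 0\{a,c,d}\{a,b,d} + a.a.0 + b.X :: =a=> p1, =b=> p0
  p1 = a.0 :: =a=> p2
  p2 = 0 :: deadlocked
Reachable graph of Q (3 states):
  q0 = rec X. a.a.0 + 0\{a,c,d}\{a,b,d} + b.X :: =a=> q1, =b=> q0
  q1 = a.0 :: =a=> q2
  q2 = 0 :: deadlocked
Partition-refinement fixed point:
  B0 = {p0, q0}
  B1 = {p1, q1}
  B2 = {p2, q2}
p0 ∈ B0, q0 ∈ B0 → same block

P ~ Q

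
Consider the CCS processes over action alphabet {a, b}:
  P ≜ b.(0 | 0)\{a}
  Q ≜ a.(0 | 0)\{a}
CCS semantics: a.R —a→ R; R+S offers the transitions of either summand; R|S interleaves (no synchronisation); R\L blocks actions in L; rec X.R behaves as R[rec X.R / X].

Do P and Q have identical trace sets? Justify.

P's transition system — 2 states:
  p0 = b.(0 | 0)\{a} ⊢ =b=> p1
  p1 = (0 | 0)\{a} ⊢ deadlocked
Q's transition system — 2 states:
  q0 = a.(0 | 0)\{a} ⊢ =a=> q1
  q1 = (0 | 0)\{a} ⊢ deadlocked
Trace ⟨b⟩ through P, begin at {p0}:
  [1] b ⇒ {p1}
  ✓ P
Trace ⟨b⟩ through Q, begin at {q0}:
  [1] b ⇒ no successor for Q

NO — witness ⟨b⟩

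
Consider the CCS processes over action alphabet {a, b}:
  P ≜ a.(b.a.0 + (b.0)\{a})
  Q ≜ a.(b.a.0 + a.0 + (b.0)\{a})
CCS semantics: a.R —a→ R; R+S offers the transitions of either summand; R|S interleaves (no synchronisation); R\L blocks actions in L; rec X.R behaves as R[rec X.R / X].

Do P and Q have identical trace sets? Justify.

NO — witness ⟨aa⟩

Reachable graph of P (5 states):
  m0 = a.(b.a.0 + (b.0)\{a}) | =a=> m1
  m1 = b.a.0 + (b.0)\{a} | =b=> m2, =b=> m3
  m2 = 0\{a} | deadlocked
  m3 = a.0 | =a=> m4
  m4 = 0 | deadlocked
Reachable graph of Q (5 states):
  n0 = a.(b.a.0 + a.0 + (b.0)\{a}) | =a=> n1
  n1 = b.a.0 + a.0 + (b.0)\{a} | =a=> n2, =b=> n3, =b=> n4
  n2 = 0 | deadlocked
  n3 = 0\{a} | deadlocked
  n4 = a.0 | =a=> n2
Run σ = ⟨aa⟩ on Q: start {n0}
  [1] a ⇒ {n1}
  [2] a ⇒ {n2}
  Q completes σ.
Run σ = ⟨aa⟩ on P: start {m0}
  [1] a ⇒ {m1}
  [2] a ⇒ ∅ (P stuck)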